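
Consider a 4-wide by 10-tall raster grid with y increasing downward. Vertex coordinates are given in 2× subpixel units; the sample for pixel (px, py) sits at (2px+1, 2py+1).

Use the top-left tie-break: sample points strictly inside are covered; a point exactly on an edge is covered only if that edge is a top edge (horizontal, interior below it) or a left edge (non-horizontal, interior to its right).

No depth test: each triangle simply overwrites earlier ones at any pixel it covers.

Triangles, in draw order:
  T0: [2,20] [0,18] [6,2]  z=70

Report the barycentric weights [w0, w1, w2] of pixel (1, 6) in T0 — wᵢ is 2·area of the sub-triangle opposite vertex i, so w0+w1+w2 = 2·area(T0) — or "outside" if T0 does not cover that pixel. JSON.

T0:
  2·area = 44
  edge (2, 20)→(0, 18): d=(-2,-2) top-left  bias=+0
  edge (0, 18)→(6, 2): d=(6,-16) top-left  bias=+0
  edge (6, 2)→(2, 20): d=(-4,18) right/bottom  bias=-1
    (2,2)@(5, 5): e=[36,2,6] → X
    (3,2)@(7, 5): e=[40,34,-30] → .
    (2,3)@(5, 7): e=[32,14,-2] → .
    (1,5)@(3, 11): e=[20,6,18] → X
    (2,5)@(5, 11): e=[24,38,-18] → .
    (1,6)@(3, 13): e=[16,18,10] → X
    (2,6)@(5, 13): e=[20,50,-26] → .
    (1,7)@(3, 15): e=[12,30,2] → X
    (2,7)@(5, 15): e=[16,62,-34] → .
    (0,8)@(1, 17): e=[4,10,30] → X
    (1,8)@(3, 17): e=[8,42,-6] → .
    (0,9)@(1, 19): e=[0,22,22] → X  [on edge]
  covered (6 px):
    . . . .
    . . . .
    . . X .
    . . . .
    . . . .
    . X . .
    . X . .
    . X . .
    X . . .
    X . . .

Result: [18,10,16]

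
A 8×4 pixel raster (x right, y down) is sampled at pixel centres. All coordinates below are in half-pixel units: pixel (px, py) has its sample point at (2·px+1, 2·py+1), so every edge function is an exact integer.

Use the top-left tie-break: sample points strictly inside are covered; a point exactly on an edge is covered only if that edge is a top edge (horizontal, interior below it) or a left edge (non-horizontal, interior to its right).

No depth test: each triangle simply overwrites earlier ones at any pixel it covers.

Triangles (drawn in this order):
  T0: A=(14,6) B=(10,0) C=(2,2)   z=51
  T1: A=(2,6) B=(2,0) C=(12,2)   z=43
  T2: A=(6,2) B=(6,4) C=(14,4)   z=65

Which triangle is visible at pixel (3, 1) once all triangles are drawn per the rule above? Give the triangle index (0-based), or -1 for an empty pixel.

T0:
  2·area = 56  (B↔C swapped to make it positive)
  edge (14, 6)→(2, 2): d=(-12,-4) top-left  bias=+0
  edge (2, 2)→(10, 0): d=(8,-2) top-left  bias=+0
  edge (10, 0)→(14, 6): d=(4,6) right/bottom  bias=-1
    (3,0)@(7, 1): e=[32,2,22] → #
    (4,0)@(9, 1): e=[40,6,10] → #
    (5,0)@(11, 1): e=[48,10,-2] → ·
    (2,1)@(5, 3): e=[0,14,42] → #  [on edge]
    (5,1)@(11, 3): e=[24,26,6] → #
    (6,1)@(13, 3): e=[32,30,-6] → ·
    (2,2)@(5, 5): e=[-24,30,50] → ·
    (3,2)@(7, 5): e=[-16,34,38] → ·
    (4,2)@(9, 5): e=[-8,38,26] → ·
    (5,2)@(11, 5): e=[0,42,14] → #  [on edge]
    (6,2)@(13, 5): e=[8,46,2] → #
    (7,2)@(15, 5): e=[16,50,-10] → ·
  covered (8 px):
    · · · # # · · ·
    · · # # # # · ·
    · · · · · # # ·
    · · · · · · · ·
T1:
  2·area = 60
  edge (2, 6)→(2, 0): d=(0,-6) top-left  bias=+0
  edge (2, 0)→(12, 2): d=(10,2) right/bottom  bias=-1
  edge (12, 2)→(2, 6): d=(-10,4) right/bottom  bias=-1
    (1,0)@(3, 1): e=[6,8,46] → #
    (2,0)@(5, 1): e=[18,4,38] → #
    (3,0)@(7, 1): e=[30,0,30] → ·  [on edge]
    (1,1)@(3, 3): e=[6,28,26] → #
    (3,1)@(7, 3): e=[30,20,10] → #
    (4,1)@(9, 3): e=[42,16,2] → #
    (5,1)@(11, 3): e=[54,12,-6] → ·
    (1,2)@(3, 5): e=[6,48,6] → #
    (2,2)@(5, 5): e=[18,44,-2] → ·
    (3,2)@(7, 5): e=[30,40,-10] → ·
    (4,2)@(9, 5): e=[42,36,-18] → ·
    (1,3)@(3, 7): e=[6,68,-14] → ·
  covered (7 px):
    · # # · · · · ·
    · # # # # · · ·
    · # · · · · · ·
    · · · · · · · ·
T2:
  2·area = 16  (B↔C swapped to make it positive)
  edge (6, 2)→(14, 4): d=(8,2) right/bottom  bias=-1
  edge (14, 4)→(6, 4): d=(-8,0) right/bottom  bias=-1
  edge (6, 4)→(6, 2): d=(0,-2) top-left  bias=+0
    (3,1)@(7, 3): e=[6,8,2] → #
    (4,1)@(9, 3): e=[2,8,6] → #
    (5,1)@(11, 3): e=[-2,8,10] → ·
    (3,2)@(7, 5): e=[22,-8,2] → ·
    (4,2)@(9, 5): e=[18,-8,6] → ·
  covered (2 px):
    · · · · · · · ·
    · · · # # · · ·
    · · · · · · · ·
    · · · · · · · ·

Z-buffer (winner per pixel, '.' = empty):
  . 1 1 0 0 . . .
  . 1 1 2 2 0 . .
  . 1 . . . 0 0 .
  . . . . . . . .

Result: 2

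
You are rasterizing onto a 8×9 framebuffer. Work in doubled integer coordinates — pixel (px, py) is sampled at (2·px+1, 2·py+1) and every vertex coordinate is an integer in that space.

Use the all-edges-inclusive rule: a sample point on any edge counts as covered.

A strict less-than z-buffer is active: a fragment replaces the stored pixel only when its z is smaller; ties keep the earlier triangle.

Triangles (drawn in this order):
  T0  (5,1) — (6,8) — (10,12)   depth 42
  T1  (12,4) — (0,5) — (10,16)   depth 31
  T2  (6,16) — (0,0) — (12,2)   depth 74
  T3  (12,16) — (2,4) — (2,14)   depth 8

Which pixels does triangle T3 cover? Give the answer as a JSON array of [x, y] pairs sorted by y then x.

T0:
  2·area = 24  (B↔C swapped to make it positive)
  edge (5, 1)→(10, 12): d=(5,11) inclusive
  edge (10, 12)→(6, 8): d=(-4,-4) inclusive
  edge (6, 8)→(5, 1): d=(-1,-7) inclusive
    (2,0)@(5, 1): e=[0,24,0] → X  [on edge]
    (3,0)@(7, 1): e=[-22,32,14] → .
    (0,1)@(1, 3): e=[54,0,-30] → .  [on edge]
    (2,1)@(5, 3): e=[10,16,-2] → .
    (1,2)@(3, 5): e=[42,0,-18] → .  [on edge]
    (2,3)@(5, 7): e=[30,0,-6] → .  [on edge]
    (3,3)@(7, 7): e=[8,8,8] → X
    (4,3)@(9, 7): e=[-14,16,22] → .
    (3,4)@(7, 9): e=[18,0,6] → X  [on edge]
    (4,4)@(9, 9): e=[-4,8,20] → .
    (3,5)@(7, 11): e=[28,-8,4] → .
    (4,5)@(9, 11): e=[6,0,18] → X  [on edge]
    (5,6)@(11, 13): e=[-6,0,30] → .  [on edge]
    (3,7)@(7, 15): e=[48,-24,0] → .  [on edge]
    (6,7)@(13, 15): e=[-18,0,42] → .  [on edge]
    (7,8)@(15, 17): e=[-30,0,54] → .  [on edge]
  covered (4 px):
    . . X . . . . .
    . . . . . . . .
    . . . . . . . .
    . . . X . . . .
    . . . X . . . .
    . . . . X . . .
    . . . . . . . .
    . . . . . . . .
    . . . . . . . .
T1:
  2·area = 142  (B↔C swapped to make it positive)
  edge (12, 4)→(10, 16): d=(-2,12) inclusive
  edge (10, 16)→(0, 5): d=(-10,-11) inclusive
  edge (0, 5)→(12, 4): d=(12,-1) inclusive
    (0,2)@(1, 5): e=[130,11,1] → X
    (1,2)@(3, 5): e=[106,33,3] → X
    (2,2)@(5, 5): e=[82,55,5] → X
    (3,2)@(7, 5): e=[58,77,7] → X
    (4,2)@(9, 5): e=[34,99,9] → X
    (5,2)@(11, 5): e=[10,121,11] → X
    (6,2)@(13, 5): e=[-14,143,13] → .
    (0,3)@(1, 7): e=[126,-9,25] → .
    (1,3)@(3, 7): e=[102,13,27] → X
    (6,3)@(13, 7): e=[-18,123,37] → .
    (1,4)@(3, 9): e=[98,-7,51] → .
    (2,4)@(5, 9): e=[74,15,53] → X
  covered (18 px):
    . . . . . . . .
    . . . . . . . .
    X X X X X X . .
    . X X X X X . .
    . . X X X X . .
    . . . X X . . .
    . . . . X . . .
    . . . . . . . .
    . . . . . . . .
T2:
  2·area = 180
  edge (6, 16)→(0, 0): d=(-6,-16) inclusive
  edge (0, 0)→(12, 2): d=(12,2) inclusive
  edge (12, 2)→(6, 16): d=(-6,14) inclusive
    (0,0)@(1, 1): e=[10,10,160] → X
    (1,0)@(3, 1): e=[42,6,132] → X
    (2,0)@(5, 1): e=[74,2,104] → X
    (3,0)@(7, 1): e=[106,-2,76] → .
    (0,1)@(1, 3): e=[-2,34,148] → .
    (1,1)@(3, 3): e=[30,30,120] → X
    (3,1)@(7, 3): e=[94,22,64] → X
    (4,1)@(9, 3): e=[126,18,36] → X
    (5,1)@(11, 3): e=[158,14,8] → X
    (6,1)@(13, 3): e=[190,10,-20] → .
    (1,2)@(3, 5): e=[18,54,108] → X
    (5,2)@(11, 5): e=[146,38,-4] → .
    (4,4)@(9, 9): e=[90,90,0] → X  [on edge]
  covered (23 px):
    X X X . . . . .
    . X X X X X . .
    . X X X X . . .
    . X X X X . . .
    . . X X X . . .
    . . X X . . . .
    . . X X . . . .
    . . . . . . . .
    . . . . . . . .
T3:
  2·area = 100  (B↔C swapped to make it positive)
  edge (12, 16)→(2, 14): d=(-10,-2) inclusive
  edge (2, 14)→(2, 4): d=(0,-10) inclusive
  edge (2, 4)→(12, 16): d=(10,12) inclusive
    (1,3)@(3, 7): e=[72,10,18] → X
    (2,3)@(5, 7): e=[76,30,-6] → .
    (1,4)@(3, 9): e=[52,10,38] → X
    (2,4)@(5, 9): e=[56,30,14] → X
    (3,4)@(7, 9): e=[60,50,-10] → .
    (1,5)@(3, 11): e=[32,10,58] → X
    (3,5)@(7, 11): e=[40,50,10] → X
    (4,5)@(9, 11): e=[44,70,-14] → .
    (1,6)@(3, 13): e=[12,10,78] → X
    (4,6)@(9, 13): e=[24,70,6] → X
    (5,6)@(11, 13): e=[28,90,-18] → .
    (1,7)@(3, 15): e=[-8,10,98] → .
    (3,7)@(7, 15): e=[0,50,50] → X  [on edge]
  covered (13 px):
    . . . . . . . .
    . . . . . . . .
    . . . . . . . .
    . X . . . . . .
    . X X . . . . .
    . X X X . . . .
    . X X X X . . .
    . . . X X X . .
    . . . . . . . .

Answer: [[1,3],[1,4],[2,4],[1,5],[2,5],[3,5],[1,6],[2,6],[3,6],[4,6],[3,7],[4,7],[5,7]]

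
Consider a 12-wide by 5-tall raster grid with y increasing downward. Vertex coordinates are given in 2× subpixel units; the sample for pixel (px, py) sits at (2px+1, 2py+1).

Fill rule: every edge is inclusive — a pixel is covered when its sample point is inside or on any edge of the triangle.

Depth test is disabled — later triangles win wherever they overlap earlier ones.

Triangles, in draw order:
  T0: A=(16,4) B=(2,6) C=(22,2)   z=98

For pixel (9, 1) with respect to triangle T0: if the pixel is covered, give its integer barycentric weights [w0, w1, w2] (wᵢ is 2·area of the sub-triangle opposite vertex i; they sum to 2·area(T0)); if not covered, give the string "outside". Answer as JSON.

T0:
  2·area = 16
  edge (16, 4)→(2, 6): d=(-14,2) inclusive
  edge (2, 6)→(22, 2): d=(20,-4) inclusive
  edge (22, 2)→(16, 4): d=(-6,2) inclusive
    (8,1)@(17, 3): e=[12,0,4] → █  [on edge]
    (9,1)@(19, 3): e=[8,8,0] → █  [on edge]
    (10,1)@(21, 3): e=[4,16,-4] → ·
    (11,1)@(23, 3): e=[0,24,-8] → ·  [on edge]
    (3,2)@(7, 5): e=[4,0,12] → █  [on edge]
    (4,2)@(9, 5): e=[0,8,8] → █  [on edge]
    (5,2)@(11, 5): e=[-4,16,4] → ·
    (6,2)@(13, 5): e=[-8,24,0] → ·  [on edge]
    (8,2)@(17, 5): e=[-16,40,-8] → ·
    (9,2)@(19, 5): e=[-20,48,-12] → ·
    (3,3)@(7, 7): e=[-24,40,0] → ·  [on edge]
    (4,3)@(9, 7): e=[-28,48,-4] → ·
    (0,4)@(1, 9): e=[-40,56,0] → ·  [on edge]
  covered (4 px):
    · · · · · · · · · · · ·
    · · · · · · · · █ █ · ·
    · · · █ █ · · · · · · ·
    · · · · · · · · · · · ·
    · · · · · · · · · · · ·

Answer: [8,0,8]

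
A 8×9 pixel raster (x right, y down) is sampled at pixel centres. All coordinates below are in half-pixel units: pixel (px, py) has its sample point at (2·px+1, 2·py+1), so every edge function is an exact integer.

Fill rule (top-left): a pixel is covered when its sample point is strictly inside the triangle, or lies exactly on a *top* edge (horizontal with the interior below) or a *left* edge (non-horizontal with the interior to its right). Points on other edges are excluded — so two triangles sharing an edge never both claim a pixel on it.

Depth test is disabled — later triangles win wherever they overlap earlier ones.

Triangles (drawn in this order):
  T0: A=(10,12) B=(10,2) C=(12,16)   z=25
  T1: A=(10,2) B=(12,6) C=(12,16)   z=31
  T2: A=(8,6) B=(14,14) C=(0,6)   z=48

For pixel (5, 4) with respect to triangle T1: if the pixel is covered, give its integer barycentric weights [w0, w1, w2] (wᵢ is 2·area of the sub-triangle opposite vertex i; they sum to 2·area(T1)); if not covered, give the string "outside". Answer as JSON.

T0:
  2·area = 20
  edge (10, 12)→(10, 2): d=(0,-10) top-left  bias=+0
  edge (10, 2)→(12, 16): d=(2,14) right/bottom  bias=-1
  edge (12, 16)→(10, 12): d=(-2,-4) top-left  bias=+0
    (5,4)@(11, 9): e=[10,0,10] → .  [on edge]
    (5,5)@(11, 11): e=[10,4,6] → X
    (6,5)@(13, 11): e=[30,-24,14] → .
    (5,6)@(11, 13): e=[10,8,2] → X
    (6,6)@(13, 13): e=[30,-20,10] → .
    (5,7)@(11, 15): e=[10,12,-2] → .
  covered (2 px):
    . . . . . . . .
    . . . . . . . .
    . . . . . . . .
    . . . . . . . .
    . . . . . . . .
    . . . . . X . .
    . . . . . X . .
    . . . . . . . .
    . . . . . . . .
T1:
  2·area = 20
  edge (10, 2)→(12, 6): d=(2,4) right/bottom  bias=-1
  edge (12, 6)→(12, 16): d=(0,10) right/bottom  bias=-1
  edge (12, 16)→(10, 2): d=(-2,-14) top-left  bias=+0
    (5,2)@(11, 5): e=[2,10,8] → X
    (6,2)@(13, 5): e=[-6,-10,36] → .
    (5,3)@(11, 7): e=[6,10,4] → X
    (6,3)@(13, 7): e=[-2,-10,32] → .
    (5,4)@(11, 9): e=[10,10,0] → X  [on edge]
    (6,4)@(13, 9): e=[2,-10,28] → .
    (5,5)@(11, 11): e=[14,10,-4] → .
  covered (3 px):
    . . . . . . . .
    . . . . . . . .
    . . . . . X . .
    . . . . . X . .
    . . . . . X . .
    . . . . . . . .
    . . . . . . . .
    . . . . . . . .
    . . . . . . . .
T2:
  2·area = 64
  edge (8, 6)→(14, 14): d=(6,8) right/bottom  bias=-1
  edge (14, 14)→(0, 6): d=(-14,-8) top-left  bias=+0
  edge (0, 6)→(8, 6): d=(8,0) top-left  bias=+0
    (1,3)@(3, 7): e=[46,10,8] → X
    (2,3)@(5, 7): e=[30,26,8] → X
    (3,3)@(7, 7): e=[14,42,8] → X
    (4,3)@(9, 7): e=[-2,58,8] → .
    (1,4)@(3, 9): e=[58,-18,24] → .
    (2,4)@(5, 9): e=[42,-2,24] → .
    (3,4)@(7, 9): e=[26,14,24] → X
    (4,4)@(9, 9): e=[10,30,24] → X
    (5,4)@(11, 9): e=[-6,46,24] → .
    (3,5)@(7, 11): e=[38,-14,40] → .
    (4,5)@(9, 11): e=[22,2,40] → X
    (5,5)@(11, 11): e=[6,18,40] → X
  covered (8 px):
    . . . . . . . .
    . . . . . . . .
    . . . . . . . .
    . X X X . . . .
    . . . X X . . .
    . . . . X X . .
    . . . . . . X .
    . . . . . . . .
    . . . . . . . .

Final: [10,0,10]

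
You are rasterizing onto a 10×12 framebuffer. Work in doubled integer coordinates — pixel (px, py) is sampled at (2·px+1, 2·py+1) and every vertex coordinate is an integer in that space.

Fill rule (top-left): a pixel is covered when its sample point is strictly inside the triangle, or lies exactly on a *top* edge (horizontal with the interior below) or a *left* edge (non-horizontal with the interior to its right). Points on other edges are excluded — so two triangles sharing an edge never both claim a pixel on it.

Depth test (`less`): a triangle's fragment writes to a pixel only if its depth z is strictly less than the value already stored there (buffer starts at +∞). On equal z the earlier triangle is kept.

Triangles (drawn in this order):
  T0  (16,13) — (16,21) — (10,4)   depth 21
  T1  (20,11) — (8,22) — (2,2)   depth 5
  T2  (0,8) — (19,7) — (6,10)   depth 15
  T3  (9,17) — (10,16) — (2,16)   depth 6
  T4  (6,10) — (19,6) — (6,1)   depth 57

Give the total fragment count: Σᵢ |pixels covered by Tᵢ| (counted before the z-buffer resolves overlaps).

T0:
  2·area = 48
  edge (16, 13)→(16, 21): d=(0,8) right/bottom  bias=-1
  edge (16, 21)→(10, 4): d=(-6,-17) top-left  bias=+0
  edge (10, 4)→(16, 13): d=(6,9) right/bottom  bias=-1
    (6,4)@(13, 9): e=[24,21,3] → X
    (7,4)@(15, 9): e=[8,55,-15] → .
    (6,5)@(13, 11): e=[24,9,15] → X
    (7,5)@(15, 11): e=[8,43,-3] → .
    (6,6)@(13, 13): e=[24,-3,27] → .
    (7,6)@(15, 13): e=[8,31,9] → X
    (8,6)@(17, 13): e=[-8,65,-9] → .
    (7,7)@(15, 15): e=[8,19,21] → X
    (8,7)@(17, 15): e=[-8,53,3] → .
    (7,8)@(15, 17): e=[8,7,33] → X
    (8,8)@(17, 17): e=[-8,41,15] → .
    (7,9)@(15, 19): e=[8,-5,45] → .
  covered (5 px):
    . . . . . . . . . .
    . . . . . . . . . .
    . . . . . . . . . .
    . . . . . . . . . .
    . . . . . . X . . .
    . . . . . . X . . .
    . . . . . . . X . .
    . . . . . . . X . .
    . . . . . . . X . .
    . . . . . . . . . .
    . . . . . . . . . .
    . . . . . . . . . .
T1:
  2·area = 306
  edge (20, 11)→(8, 22): d=(-12,11) right/bottom  bias=-1
  edge (8, 22)→(2, 2): d=(-6,-20) top-left  bias=+0
  edge (2, 2)→(20, 11): d=(18,9) right/bottom  bias=-1
    (1,1)@(3, 3): e=[283,14,9] → X
    (2,1)@(5, 3): e=[261,54,-9] → .
    (1,2)@(3, 5): e=[259,2,45] → X
    (2,2)@(5, 5): e=[237,42,27] → X
    (3,2)@(7, 5): e=[215,82,9] → X
    (4,2)@(9, 5): e=[193,122,-9] → .
    (1,3)@(3, 7): e=[235,-10,81] → .
    (2,3)@(5, 7): e=[213,30,63] → X
    (4,3)@(9, 7): e=[169,110,27] → X
    (5,3)@(11, 7): e=[147,150,9] → X
    (6,3)@(13, 7): e=[125,190,-9] → .
    (2,4)@(5, 9): e=[189,18,99] → X
  covered (40 px):
    . . . . . . . . . .
    . X . . . . . . . .
    . X X X . . . . . .
    . . X X X X . . . .
    . . X X X X X X . .
    . . X X X X X X X X
    . . . X X X X X X .
    . . . X X X X X . .
    . . . X X X X . . .
    . . . . X X . . . .
    . . . . X . . . . .
    . . . . . . . . . .
T2:
  2·area = 44
  edge (0, 8)→(19, 7): d=(19,-1) top-left  bias=+0
  edge (19, 7)→(6, 10): d=(-13,3) right/bottom  bias=-1
  edge (6, 10)→(0, 8): d=(-6,-2) top-left  bias=+0
    (9,3)@(19, 7): e=[0,0,44] → .  [on edge]
    (1,4)@(3, 9): e=[22,22,0] → X  [on edge]
    (2,4)@(5, 9): e=[24,16,4] → X
    (3,4)@(7, 9): e=[26,10,8] → X
    (4,4)@(9, 9): e=[28,4,12] → X
    (5,4)@(11, 9): e=[30,-2,16] → .
    (1,5)@(3, 11): e=[60,-4,-12] → .
    (2,5)@(5, 11): e=[62,-10,-8] → .
    (3,5)@(7, 11): e=[64,-16,-4] → .
    (4,5)@(9, 11): e=[66,-22,0] → .  [on edge]
    (7,6)@(15, 13): e=[110,-66,0] → .  [on edge]
  covered (4 px):
    . . . . . . . . . .
    . . . . . . . . . .
    . . . . . . . . . .
    . . . . . . . . . .
    . X X X X . . . . .
    . . . . . . . . . .
    . . . . . . . . . .
    . . . . . . . . . .
    . . . . . . . . . .
    . . . . . . . . . .
    . . . . . . . . . .
    . . . . . . . . . .
T3:
  2·area = 8  (B↔C swapped to make it positive)
  edge (9, 17)→(2, 16): d=(-7,-1) top-left  bias=+0
  edge (2, 16)→(10, 16): d=(8,0) top-left  bias=+0
  edge (10, 16)→(9, 17): d=(-1,1) right/bottom  bias=-1
    (9,3)@(19, 7): e=[80,-72,0] → .  [on edge]
    (8,4)@(17, 9): e=[64,-56,0] → .  [on edge]
    (7,5)@(15, 11): e=[48,-40,0] → .  [on edge]
    (6,6)@(13, 13): e=[32,-24,0] → .  [on edge]
    (5,7)@(11, 15): e=[16,-8,0] → .  [on edge]
    (4,8)@(9, 17): e=[0,8,0] → .  [on edge]
    (3,9)@(7, 19): e=[-16,24,0] → .  [on edge]
    (2,10)@(5, 21): e=[-32,40,0] → .  [on edge]
    (1,11)@(3, 23): e=[-48,56,0] → .  [on edge]
  covered (0 px):
    . . . . . . . . . .
    . . . . . . . . . .
    . . . . . . . . . .
    . . . . . . . . . .
    . . . . . . . . . .
    . . . . . . . . . .
    . . . . . . . . . .
    . . . . . . . . . .
    . . . . . . . . . .
    . . . . . . . . . .
    . . . . . . . . . .
    . . . . . . . . . .
T4:
  2·area = 117  (B↔C swapped to make it positive)
  edge (6, 10)→(6, 1): d=(0,-9) top-left  bias=+0
  edge (6, 1)→(19, 6): d=(13,5) right/bottom  bias=-1
  edge (19, 6)→(6, 10): d=(-13,4) right/bottom  bias=-1
    (3,1)@(7, 3): e=[9,21,87] → X
    (4,1)@(9, 3): e=[27,11,79] → X
    (5,1)@(11, 3): e=[45,1,71] → X
    (6,1)@(13, 3): e=[63,-9,63] → .
    (3,2)@(7, 5): e=[9,47,61] → X
    (6,2)@(13, 5): e=[63,17,37] → X
    (7,2)@(15, 5): e=[81,7,29] → X
    (8,2)@(17, 5): e=[99,-3,21] → .
    (3,3)@(7, 7): e=[9,73,35] → X
    (8,3)@(17, 7): e=[99,23,-5] → .
    (3,4)@(7, 9): e=[9,99,9] → X
    (5,4)@(11, 9): e=[45,79,-7] → .
  covered (15 px):
    . . . . . . . . . .
    . . . X X X . . . .
    . . . X X X X X . .
    . . . X X X X X . .
    . . . X X . . . . .
    . . . . . . . . . .
    . . . . . . . . . .
    . . . . . . . . . .
    . . . . . . . . . .
    . . . . . . . . . .
    . . . . . . . . . .
    . . . . . . . . . .

Answer: 64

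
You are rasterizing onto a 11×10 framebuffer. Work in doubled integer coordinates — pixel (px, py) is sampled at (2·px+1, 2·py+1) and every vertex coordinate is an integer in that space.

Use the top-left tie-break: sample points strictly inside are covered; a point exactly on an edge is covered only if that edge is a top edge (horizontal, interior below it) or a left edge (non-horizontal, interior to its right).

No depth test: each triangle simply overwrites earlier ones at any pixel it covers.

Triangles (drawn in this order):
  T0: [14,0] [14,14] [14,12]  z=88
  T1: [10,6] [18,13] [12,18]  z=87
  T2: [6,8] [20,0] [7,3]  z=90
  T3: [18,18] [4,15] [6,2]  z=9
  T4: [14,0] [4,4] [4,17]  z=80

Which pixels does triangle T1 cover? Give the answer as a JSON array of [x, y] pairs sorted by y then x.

T0:
  degenerate (2·area = 0) — covers nothing
T1:
  2·area = 82
  edge (10, 6)→(18, 13): d=(8,7) right/bottom  bias=-1
  edge (18, 13)→(12, 18): d=(-6,5) right/bottom  bias=-1
  edge (12, 18)→(10, 6): d=(-2,-12) top-left  bias=+0
    (5,3)@(11, 7): e=[1,71,10] → X
    (6,3)@(13, 7): e=[-13,61,34] → .
    (5,4)@(11, 9): e=[17,59,6] → X
    (6,4)@(13, 9): e=[3,49,30] → X
    (7,4)@(15, 9): e=[-11,39,54] → .
    (5,5)@(11, 11): e=[33,47,2] → X
    (7,5)@(15, 11): e=[5,27,50] → X
    (8,5)@(17, 11): e=[-9,17,74] → .
    (5,6)@(11, 13): e=[49,35,-2] → .
    (6,6)@(13, 13): e=[35,25,22] → X
    (8,6)@(17, 13): e=[7,5,70] → X
    (9,6)@(19, 13): e=[-7,-5,94] → .
  covered (12 px):
    . . . . . . . . . . .
    . . . . . . . . . . .
    . . . . . . . . . . .
    . . . . . X . . . . .
    . . . . . X X . . . .
    . . . . . X X X . . .
    . . . . . . X X X . .
    . . . . . . X X . . .
    . . . . . . X . . . .
    . . . . . . . . . . .
T2:
  2·area = 62  (B↔C swapped to make it positive)
  edge (6, 8)→(7, 3): d=(1,-5) top-left  bias=+0
  edge (7, 3)→(20, 0): d=(13,-3) top-left  bias=+0
  edge (20, 0)→(6, 8): d=(-14,8) right/bottom  bias=-1
    (8,0)@(17, 1): e=[48,4,10] → X
    (9,0)@(19, 1): e=[58,10,-6] → .
    (3,1)@(7, 3): e=[0,0,62] → X  [on edge]
    (4,1)@(9, 3): e=[10,6,46] → X
    (5,1)@(11, 3): e=[20,12,30] → X
    (6,1)@(13, 3): e=[30,18,14] → X
    (7,1)@(15, 3): e=[40,24,-2] → .
    (8,1)@(17, 3): e=[50,30,-18] → .
    (3,2)@(7, 5): e=[2,26,34] → X
    (6,2)@(13, 5): e=[32,44,-14] → .
    (3,3)@(7, 7): e=[4,52,6] → X
    (4,3)@(9, 7): e=[14,58,-10] → .
    (2,6)@(5, 13): e=[0,124,-62] → .  [on edge]
  covered (9 px):
    . . . . . . . . X . .
    . . . X X X X . . . .
    . . . X X X . . . . .
    . . . X . . . . . . .
    . . . . . . . . . . .
    . . . . . . . . . . .
    . . . . . . . . . . .
    . . . . . . . . . . .
    . . . . . . . . . . .
    . . . . . . . . . . .
T3:
  2·area = 188
  edge (18, 18)→(4, 15): d=(-14,-3) top-left  bias=+0
  edge (4, 15)→(6, 2): d=(2,-13) top-left  bias=+0
  edge (6, 2)→(18, 18): d=(12,16) right/bottom  bias=-1
    (3,2)@(7, 5): e=[149,19,20] → X
    (4,2)@(9, 5): e=[155,45,-12] → .
    (3,3)@(7, 7): e=[121,23,44] → X
    (4,3)@(9, 7): e=[127,49,12] → X
    (5,3)@(11, 7): e=[133,75,-20] → .
    (2,4)@(5, 9): e=[87,1,100] → X
    (5,4)@(11, 9): e=[105,79,4] → X
    (6,4)@(13, 9): e=[111,105,-28] → .
    (2,5)@(5, 11): e=[59,5,124] → X
    (6,5)@(13, 11): e=[83,109,-4] → .
    (2,6)@(5, 13): e=[31,9,148] → X
    (6,6)@(13, 13): e=[55,113,20] → X
  covered (24 px):
    . . . . . . . . . . .
    . . . . . . . . . . .
    . . . X . . . . . . .
    . . . X X . . . . . .
    . . X X X X . . . . .
    . . X X X X . . . . .
    . . X X X X X . . . .
    . . X X X X X X . . .
    . . . . . . . X X . .
    . . . . . . . . . . .
T4:
  2·area = 130  (B↔C swapped to make it positive)
  edge (14, 0)→(4, 17): d=(-10,17) right/bottom  bias=-1
  edge (4, 17)→(4, 4): d=(0,-13) top-left  bias=+0
  edge (4, 4)→(14, 0): d=(10,-4) top-left  bias=+0
    (6,0)@(13, 1): e=[7,117,6] → X
    (7,0)@(15, 1): e=[-27,143,14] → .
    (3,1)@(7, 3): e=[89,39,2] → X
    (4,1)@(9, 3): e=[55,65,10] → X
    (5,1)@(11, 3): e=[21,91,18] → X
    (6,1)@(13, 3): e=[-13,117,26] → .
    (2,2)@(5, 5): e=[103,13,14] → X
    (6,2)@(13, 5): e=[-33,117,46] → .
    (2,3)@(5, 7): e=[83,13,34] → X
    (5,3)@(11, 7): e=[-19,91,58] → .
    (2,4)@(5, 9): e=[63,13,54] → X
    (4,4)@(9, 9): e=[-5,65,70] → .
  covered (17 px):
    . . . . . . X . . . .
    . . . X X X . . . . .
    . . X X X X . . . . .
    . . X X X . . . . . .
    . . X X . . . . . . .
    . . X X . . . . . . .
    . . X . . . . . . . .
    . . X . . . . . . . .
    . . . . . . . . . . .
    . . . . . . . . . . .

Final: [[5,3],[5,4],[6,4],[5,5],[6,5],[7,5],[6,6],[7,6],[8,6],[6,7],[7,7],[6,8]]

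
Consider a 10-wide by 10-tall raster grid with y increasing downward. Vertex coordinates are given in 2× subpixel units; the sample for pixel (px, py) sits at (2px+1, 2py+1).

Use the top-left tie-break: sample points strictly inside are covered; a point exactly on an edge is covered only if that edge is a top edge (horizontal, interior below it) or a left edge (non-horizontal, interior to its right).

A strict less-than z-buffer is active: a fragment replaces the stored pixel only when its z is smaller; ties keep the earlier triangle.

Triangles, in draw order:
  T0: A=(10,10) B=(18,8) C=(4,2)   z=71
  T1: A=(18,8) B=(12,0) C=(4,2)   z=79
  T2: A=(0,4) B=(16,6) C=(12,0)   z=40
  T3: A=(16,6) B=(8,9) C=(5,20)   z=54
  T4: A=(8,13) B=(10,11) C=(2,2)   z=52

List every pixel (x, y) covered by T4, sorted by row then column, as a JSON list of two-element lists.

T0:
  2·area = 76  (B↔C swapped to make it positive)
  edge (10, 10)→(4, 2): d=(-6,-8) top-left  bias=+0
  edge (4, 2)→(18, 8): d=(14,6) right/bottom  bias=-1
  edge (18, 8)→(10, 10): d=(-8,2) right/bottom  bias=-1
    (2,1)@(5, 3): e=[2,8,66] → X
    (3,1)@(7, 3): e=[18,-4,62] → .
    (2,2)@(5, 5): e=[-10,36,50] → .
    (3,2)@(7, 5): e=[6,24,46] → X
    (4,2)@(9, 5): e=[22,12,42] → X
    (5,2)@(11, 5): e=[38,0,38] → .  [on edge]
    (3,3)@(7, 7): e=[-6,52,30] → .
    (4,3)@(9, 7): e=[10,40,26] → X
    (5,3)@(11, 7): e=[26,28,22] → X
    (6,3)@(13, 7): e=[42,16,18] → X
    (7,3)@(15, 7): e=[58,4,14] → X
    (8,3)@(17, 7): e=[74,-8,10] → .
  covered (9 px):
    . . . . . . . . . .
    . . X . . . . . . .
    . . . X X . . . . .
    . . . . X X X X . .
    . . . . . X X . . .
    . . . . . . . . . .
    . . . . . . . . . .
    . . . . . . . . . .
    . . . . . . . . . .
    . . . . . . . . . .
T1:
  2·area = 76  (B↔C swapped to make it positive)
  edge (18, 8)→(4, 2): d=(-14,-6) top-left  bias=+0
  edge (4, 2)→(12, 0): d=(8,-2) top-left  bias=+0
  edge (12, 0)→(18, 8): d=(6,8) right/bottom  bias=-1
    (4,0)@(9, 1): e=[44,2,30] → X
    (5,0)@(11, 1): e=[56,6,14] → X
    (6,0)@(13, 1): e=[68,10,-2] → .
    (3,1)@(7, 3): e=[4,14,58] → X
    (6,1)@(13, 3): e=[40,26,10] → X
    (7,1)@(15, 3): e=[52,30,-6] → .
    (3,2)@(7, 5): e=[-24,30,70] → .
    (4,2)@(9, 5): e=[-12,34,54] → .
    (5,2)@(11, 5): e=[0,38,38] → X  [on edge]
    (7,2)@(15, 5): e=[24,46,6] → X
    (8,2)@(17, 5): e=[36,50,-10] → .
    (5,3)@(11, 7): e=[-28,54,50] → .
  covered (10 px):
    . . . . X X . . . .
    . . . X X X X . . .
    . . . . . X X X . .
    . . . . . . . . X .
    . . . . . . . . . .
    . . . . . . . . . .
    . . . . . . . . . .
    . . . . . . . . . .
    . . . . . . . . . .
    . . . . . . . . . .
T2:
  2·area = 88  (B↔C swapped to make it positive)
  edge (0, 4)→(12, 0): d=(12,-4) top-left  bias=+0
  edge (12, 0)→(16, 6): d=(4,6) right/bottom  bias=-1
  edge (16, 6)→(0, 4): d=(-16,-2) top-left  bias=+0
    (4,0)@(9, 1): e=[0,22,66] → X  [on edge]
    (5,0)@(11, 1): e=[8,10,70] → X
    (6,0)@(13, 1): e=[16,-2,74] → .
    (1,1)@(3, 3): e=[0,66,22] → X  [on edge]
    (2,1)@(5, 3): e=[8,54,26] → X
    (3,1)@(7, 3): e=[16,42,30] → X
    (6,1)@(13, 3): e=[40,6,42] → X
    (7,1)@(15, 3): e=[48,-6,46] → .
    (1,2)@(3, 5): e=[24,74,-10] → .
    (2,2)@(5, 5): e=[32,62,-6] → .
    (3,2)@(7, 5): e=[40,50,-2] → .
    (4,2)@(9, 5): e=[48,38,2] → X
  covered (12 px):
    . . . . X X . . . .
    . X X X X X X . . .
    . . . . X X X X . .
    . . . . . . . . . .
    . . . . . . . . . .
    . . . . . . . . . .
    . . . . . . . . . .
    . . . . . . . . . .
    . . . . . . . . . .
    . . . . . . . . . .
T3:
  2·area = 79  (B↔C swapped to make it positive)
  edge (16, 6)→(5, 20): d=(-11,14) right/bottom  bias=-1
  edge (5, 20)→(8, 9): d=(3,-11) top-left  bias=+0
  edge (8, 9)→(16, 6): d=(8,-3) top-left  bias=+0
    (7,3)@(15, 7): e=[3,71,5] → X
    (8,3)@(17, 7): e=[-25,93,11] → .
    (4,4)@(9, 9): e=[65,11,3] → X
    (5,4)@(11, 9): e=[37,33,9] → X
    (6,4)@(13, 9): e=[9,55,15] → X
    (7,4)@(15, 9): e=[-19,77,21] → .
    (4,5)@(9, 11): e=[43,17,19] → X
    (6,5)@(13, 11): e=[-13,61,31] → .
    (3,6)@(7, 13): e=[49,1,29] → X
    (5,6)@(11, 13): e=[-7,45,41] → .
    (3,7)@(7, 15): e=[27,7,45] → X
    (4,7)@(9, 15): e=[-1,29,51] → .
  covered (10 px):
    . . . . . . . . . .
    . . . . . . . . . .
    . . . . . . . . . .
    . . . . . . . X . .
    . . . . X X X . . .
    . . . . X X . . . .
    . . . X X . . . . .
    . . . X . . . . . .
    . . . X . . . . . .
    . . . . . . . . . .
T4:
  2·area = 34  (B↔C swapped to make it positive)
  edge (8, 13)→(2, 2): d=(-6,-11) top-left  bias=+0
  edge (2, 2)→(10, 11): d=(8,9) right/bottom  bias=-1
  edge (10, 11)→(8, 13): d=(-2,2) right/bottom  bias=-1
    (2,3)@(5, 7): e=[3,13,18] → X
    (3,3)@(7, 7): e=[25,-5,14] → .
    (2,4)@(5, 9): e=[-9,29,14] → .
    (3,4)@(7, 9): e=[13,11,10] → X
    (4,4)@(9, 9): e=[35,-7,6] → .
    (3,5)@(7, 11): e=[1,27,6] → X
    (4,5)@(9, 11): e=[23,9,2] → X
    (5,5)@(11, 11): e=[45,-9,-2] → .
    (3,6)@(7, 13): e=[-11,43,2] → .
    (4,6)@(9, 13): e=[11,25,-2] → .
  covered (4 px):
    . . . . . . . . . .
    . . . . . . . . . .
    . . . . . . . . . .
    . . X . . . . . . .
    . . . X . . . . . .
    . . . X X . . . . .
    . . . . . . . . . .
    . . . . . . . . . .
    . . . . . . . . . .
    . . . . . . . . . .

Answer: [[2,3],[3,4],[3,5],[4,5]]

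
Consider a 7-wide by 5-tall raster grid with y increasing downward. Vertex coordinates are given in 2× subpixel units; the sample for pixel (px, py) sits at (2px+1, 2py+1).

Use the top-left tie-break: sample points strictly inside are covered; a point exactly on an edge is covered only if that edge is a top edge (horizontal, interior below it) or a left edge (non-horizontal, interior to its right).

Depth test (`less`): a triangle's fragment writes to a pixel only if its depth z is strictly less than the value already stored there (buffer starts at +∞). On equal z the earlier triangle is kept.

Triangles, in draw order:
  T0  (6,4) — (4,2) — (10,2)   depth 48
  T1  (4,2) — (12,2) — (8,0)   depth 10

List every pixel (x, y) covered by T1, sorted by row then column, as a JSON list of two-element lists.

T0:
  2·area = 12
  edge (6, 4)→(4, 2): d=(-2,-2) top-left  bias=+0
  edge (4, 2)→(10, 2): d=(6,0) top-left  bias=+0
  edge (10, 2)→(6, 4): d=(-4,2) right/bottom  bias=-1
    (1,0)@(3, 1): e=[0,-6,18] → ·  [on edge]
    (2,1)@(5, 3): e=[0,6,6] → █  [on edge]
    (3,1)@(7, 3): e=[4,6,2] → █
    (4,1)@(9, 3): e=[8,6,-2] → ·
    (2,2)@(5, 5): e=[-4,18,-2] → ·
    (3,2)@(7, 5): e=[0,18,-6] → ·  [on edge]
    (4,3)@(9, 7): e=[0,30,-18] → ·  [on edge]
    (5,4)@(11, 9): e=[0,42,-30] → ·  [on edge]
  covered (2 px):
    · · · · · · ·
    · · █ █ · · ·
    · · · · · · ·
    · · · · · · ·
    · · · · · · ·
T1:
  2·area = 16  (B↔C swapped to make it positive)
  edge (4, 2)→(8, 0): d=(4,-2) top-left  bias=+0
  edge (8, 0)→(12, 2): d=(4,2) right/bottom  bias=-1
  edge (12, 2)→(4, 2): d=(-8,0) right/bottom  bias=-1
    (3,0)@(7, 1): e=[2,6,8] → █
    (4,0)@(9, 1): e=[6,2,8] → █
    (5,0)@(11, 1): e=[10,-2,8] → ·
    (3,1)@(7, 3): e=[10,14,-8] → ·
    (4,1)@(9, 3): e=[14,10,-8] → ·
  covered (2 px):
    · · · █ █ · ·
    · · · · · · ·
    · · · · · · ·
    · · · · · · ·
    · · · · · · ·

Answer: [[3,0],[4,0]]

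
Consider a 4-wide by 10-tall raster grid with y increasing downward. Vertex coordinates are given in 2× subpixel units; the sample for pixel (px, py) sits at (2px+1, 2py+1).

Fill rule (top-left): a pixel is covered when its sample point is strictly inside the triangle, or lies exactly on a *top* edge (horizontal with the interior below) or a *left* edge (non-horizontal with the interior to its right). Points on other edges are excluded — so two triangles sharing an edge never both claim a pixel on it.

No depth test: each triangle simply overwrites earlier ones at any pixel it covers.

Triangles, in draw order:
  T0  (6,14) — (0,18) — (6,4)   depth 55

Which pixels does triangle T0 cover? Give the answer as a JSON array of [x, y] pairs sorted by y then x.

T0:
  2·area = 60
  edge (6, 14)→(0, 18): d=(-6,4) right/bottom  bias=-1
  edge (0, 18)→(6, 4): d=(6,-14) top-left  bias=+0
  edge (6, 4)→(6, 14): d=(0,10) right/bottom  bias=-1
    (2,3)@(5, 7): e=[46,4,10] → █
    (3,3)@(7, 7): e=[38,32,-10] → ·
    (2,4)@(5, 9): e=[34,16,10] → █
    (3,4)@(7, 9): e=[26,44,-10] → ·
    (1,5)@(3, 11): e=[30,0,30] → █  [on edge]
    (3,5)@(7, 11): e=[14,56,-10] → ·
    (1,6)@(3, 13): e=[18,12,30] → █
    (3,6)@(7, 13): e=[2,68,-10] → ·
    (1,7)@(3, 15): e=[6,24,30] → █
    (2,7)@(5, 15): e=[-2,52,10] → ·
    (0,8)@(1, 17): e=[2,8,50] → █
    (1,8)@(3, 17): e=[-6,36,30] → ·
  covered (8 px):
    · · · ·
    · · · ·
    · · · ·
    · · █ ·
    · · █ ·
    · █ █ ·
    · █ █ ·
    · █ · ·
    █ · · ·
    · · · ·

Result: [[2,3],[2,4],[1,5],[2,5],[1,6],[2,6],[1,7],[0,8]]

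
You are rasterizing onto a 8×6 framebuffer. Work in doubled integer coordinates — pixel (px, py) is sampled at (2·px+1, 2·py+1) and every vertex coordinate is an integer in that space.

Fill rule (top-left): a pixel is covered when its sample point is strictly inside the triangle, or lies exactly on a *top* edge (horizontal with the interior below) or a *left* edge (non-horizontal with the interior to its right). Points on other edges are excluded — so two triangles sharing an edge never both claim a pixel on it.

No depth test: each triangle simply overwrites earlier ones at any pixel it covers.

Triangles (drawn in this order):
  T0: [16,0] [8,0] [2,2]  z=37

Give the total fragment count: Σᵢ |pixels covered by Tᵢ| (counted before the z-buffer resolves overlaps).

T0:
  2·area = 16  (B↔C swapped to make it positive)
  edge (16, 0)→(2, 2): d=(-14,2) right/bottom  bias=-1
  edge (2, 2)→(8, 0): d=(6,-2) top-left  bias=+0
  edge (8, 0)→(16, 0): d=(8,0) top-left  bias=+0
    (2,0)@(5, 1): e=[8,0,8] → #  [on edge]
    (3,0)@(7, 1): e=[4,4,8] → #
    (4,0)@(9, 1): e=[0,8,8] → ·  [on edge]
    (2,1)@(5, 3): e=[-20,12,24] → ·
    (3,1)@(7, 3): e=[-24,16,24] → ·
  covered (2 px):
    · · # # · · · ·
    · · · · · · · ·
    · · · · · · · ·
    · · · · · · · ·
    · · · · · · · ·
    · · · · · · · ·

Result: 2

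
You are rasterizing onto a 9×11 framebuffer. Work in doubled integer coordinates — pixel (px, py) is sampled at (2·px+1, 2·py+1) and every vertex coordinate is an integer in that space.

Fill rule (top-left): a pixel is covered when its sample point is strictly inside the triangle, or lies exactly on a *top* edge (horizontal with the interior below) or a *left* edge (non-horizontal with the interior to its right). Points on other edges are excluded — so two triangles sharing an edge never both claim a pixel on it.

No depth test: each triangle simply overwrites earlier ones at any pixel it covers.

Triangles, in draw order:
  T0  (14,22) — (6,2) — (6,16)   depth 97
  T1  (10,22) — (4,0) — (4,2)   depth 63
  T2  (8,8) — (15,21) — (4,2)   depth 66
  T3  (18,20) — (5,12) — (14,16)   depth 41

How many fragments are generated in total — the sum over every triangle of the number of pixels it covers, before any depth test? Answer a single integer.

T0:
  2·area = 112  (B↔C swapped to make it positive)
  edge (14, 22)→(6, 16): d=(-8,-6) top-left  bias=+0
  edge (6, 16)→(6, 2): d=(0,-14) top-left  bias=+0
  edge (6, 2)→(14, 22): d=(8,20) right/bottom  bias=-1
    (3,2)@(7, 5): e=[94,14,4] → █
    (4,2)@(9, 5): e=[106,42,-36] → ·
    (3,3)@(7, 7): e=[78,14,20] → █
    (4,3)@(9, 7): e=[90,42,-20] → ·
    (3,4)@(7, 9): e=[62,14,36] → █
    (4,4)@(9, 9): e=[74,42,-4] → ·
    (3,5)@(7, 11): e=[46,14,52] → █
    (4,5)@(9, 11): e=[58,42,12] → █
    (5,5)@(11, 11): e=[70,70,-28] → ·
    (3,6)@(7, 13): e=[30,14,68] → █
    (5,6)@(11, 13): e=[54,70,-12] → ·
    (3,7)@(7, 15): e=[14,14,84] → █
  covered (14 px):
    · · · · · · · · ·
    · · · · · · · · ·
    · · · █ · · · · ·
    · · · █ · · · · ·
    · · · █ · · · · ·
    · · · █ █ · · · ·
    · · · █ █ · · · ·
    · · · █ █ █ · · ·
    · · · · █ █ · · ·
    · · · · · █ · · ·
    · · · · · · █ · ·
T1:
  2·area = 12  (B↔C swapped to make it positive)
  edge (10, 22)→(4, 2): d=(-6,-20) top-left  bias=+0
  edge (4, 2)→(4, 0): d=(0,-2) top-left  bias=+0
  edge (4, 0)→(10, 22): d=(6,22) right/bottom  bias=-1
    (2,2)@(5, 5): e=[2,2,8] → █
    (3,2)@(7, 5): e=[42,6,-36] → ·
    (2,3)@(5, 7): e=[-10,2,20] → ·
    (3,5)@(7, 11): e=[6,6,0] → ·  [on edge]
  covered (1 px):
    · · · · · · · · ·
    · · · · · · · · ·
    · · █ · · · · · ·
    · · · · · · · · ·
    · · · · · · · · ·
    · · · · · · · · ·
    · · · · · · · · ·
    · · · · · · · · ·
    · · · · · · · · ·
    · · · · · · · · ·
    · · · · · · · · ·
T2:
  2·area = 10
  edge (8, 8)→(15, 21): d=(7,13) right/bottom  bias=-1
  edge (15, 21)→(4, 2): d=(-11,-19) top-left  bias=+0
  edge (4, 2)→(8, 8): d=(4,6) right/bottom  bias=-1
    (3,3)@(7, 7): e=[6,2,2] → █
    (4,3)@(9, 7): e=[-20,40,-10] → ·
    (3,4)@(7, 9): e=[20,-20,10] → ·
    (7,10)@(15, 21): e=[0,0,10] → ·  [on edge]
  covered (1 px):
    · · · · · · · · ·
    · · · · · · · · ·
    · · · · · · · · ·
    · · · █ · · · · ·
    · · · · · · · · ·
    · · · · · · · · ·
    · · · · · · · · ·
    · · · · · · · · ·
    · · · · · · · · ·
    · · · · · · · · ·
    · · · · · · · · ·
T3:
  2·area = 20
  edge (18, 20)→(5, 12): d=(-13,-8) top-left  bias=+0
  edge (5, 12)→(14, 16): d=(9,4) right/bottom  bias=-1
  edge (14, 16)→(18, 20): d=(4,4) right/bottom  bias=-1
    (0,1)@(1, 3): e=[85,-65,0] → ·  [on edge]
    (1,2)@(3, 5): e=[75,-55,0] → ·  [on edge]
    (2,3)@(5, 7): e=[65,-45,0] → ·  [on edge]
    (3,4)@(7, 9): e=[55,-35,0] → ·  [on edge]
    (4,5)@(9, 11): e=[45,-25,0] → ·  [on edge]
    (3,6)@(7, 13): e=[3,1,16] → █
    (4,6)@(9, 13): e=[19,-7,8] → ·
    (5,6)@(11, 13): e=[35,-15,0] → ·  [on edge]
    (3,7)@(7, 15): e=[-23,19,24] → ·
    (5,7)@(11, 15): e=[9,3,8] → █
    (6,7)@(13, 15): e=[25,-5,0] → ·  [on edge]
    (5,8)@(11, 17): e=[-17,21,16] → ·
    (7,8)@(15, 17): e=[15,5,0] → ·  [on edge]
    (8,9)@(17, 19): e=[5,15,0] → ·  [on edge]
  covered (2 px):
    · · · · · · · · ·
    · · · · · · · · ·
    · · · · · · · · ·
    · · · · · · · · ·
    · · · · · · · · ·
    · · · · · · · · ·
    · · · █ · · · · ·
    · · · · · █ · · ·
    · · · · · · · · ·
    · · · · · · · · ·
    · · · · · · · · ·

Answer: 18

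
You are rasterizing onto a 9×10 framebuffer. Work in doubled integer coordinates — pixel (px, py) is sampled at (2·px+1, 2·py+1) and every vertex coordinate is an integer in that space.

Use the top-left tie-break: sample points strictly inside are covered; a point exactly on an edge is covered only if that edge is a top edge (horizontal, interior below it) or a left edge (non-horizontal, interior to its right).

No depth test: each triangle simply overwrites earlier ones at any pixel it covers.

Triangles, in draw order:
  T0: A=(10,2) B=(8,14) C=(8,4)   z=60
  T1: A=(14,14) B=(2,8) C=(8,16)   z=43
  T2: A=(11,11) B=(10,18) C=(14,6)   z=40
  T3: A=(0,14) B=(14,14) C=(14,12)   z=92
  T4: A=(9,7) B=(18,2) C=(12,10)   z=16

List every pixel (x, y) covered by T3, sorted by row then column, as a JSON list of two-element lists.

T0:
  2·area = 20
  edge (10, 2)→(8, 14): d=(-2,12) right/bottom  bias=-1
  edge (8, 14)→(8, 4): d=(0,-10) top-left  bias=+0
  edge (8, 4)→(10, 2): d=(2,-2) top-left  bias=+0
    (5,0)@(11, 1): e=[-10,30,0] → .  [on edge]
    (4,1)@(9, 3): e=[10,10,0] → X  [on edge]
    (5,1)@(11, 3): e=[-14,30,4] → .
    (3,2)@(7, 5): e=[30,-10,0] → .  [on edge]
    (4,2)@(9, 5): e=[6,10,4] → X
    (5,2)@(11, 5): e=[-18,30,8] → .
    (2,3)@(5, 7): e=[50,-30,0] → .  [on edge]
    (4,3)@(9, 7): e=[2,10,8] → X
    (5,3)@(11, 7): e=[-22,30,12] → .
    (1,4)@(3, 9): e=[70,-50,0] → .  [on edge]
    (4,4)@(9, 9): e=[-2,10,12] → .
    (0,5)@(1, 11): e=[90,-70,0] → .  [on edge]
  covered (3 px):
    . . . . . . . . .
    . . . . X . . . .
    . . . . X . . . .
    . . . . X . . . .
    . . . . . . . . .
    . . . . . . . . .
    . . . . . . . . .
    . . . . . . . . .
    . . . . . . . . .
    . . . . . . . . .
T1:
  2·area = 60  (B↔C swapped to make it positive)
  edge (14, 14)→(8, 16): d=(-6,2) right/bottom  bias=-1
  edge (8, 16)→(2, 8): d=(-6,-8) top-left  bias=+0
  edge (2, 8)→(14, 14): d=(12,6) right/bottom  bias=-1
    (1,4)@(3, 9): e=[52,2,6] → X
    (2,4)@(5, 9): e=[48,18,-6] → .
    (1,5)@(3, 11): e=[40,-10,30] → .
    (2,5)@(5, 11): e=[36,6,18] → X
    (3,5)@(7, 11): e=[32,22,6] → X
    (4,5)@(9, 11): e=[28,38,-6] → .
    (2,6)@(5, 13): e=[24,-6,42] → .
    (3,6)@(7, 13): e=[20,10,30] → X
    (4,6)@(9, 13): e=[16,26,18] → X
    (5,6)@(11, 13): e=[12,42,6] → X
    (6,6)@(13, 13): e=[8,58,-6] → .
    (8,6)@(17, 13): e=[0,90,-30] → .  [on edge]
    (5,7)@(11, 15): e=[0,30,30] → .  [on edge]
    (2,8)@(5, 17): e=[0,-30,90] → .  [on edge]
  covered (7 px):
    . . . . . . . . .
    . . . . . . . . .
    . . . . . . . . .
    . . . . . . . . .
    . X . . . . . . .
    . . X X . . . . .
    . . . X X X . . .
    . . . . X . . . .
    . . . . . . . . .
    . . . . . . . . .
T2:
  2·area = 16  (B↔C swapped to make it positive)
  edge (11, 11)→(14, 6): d=(3,-5) top-left  bias=+0
  edge (14, 6)→(10, 18): d=(-4,12) right/bottom  bias=-1
  edge (10, 18)→(11, 11): d=(1,-7) top-left  bias=+0
    (8,0)@(17, 1): e=[0,-16,32] → .  [on edge]
    (7,1)@(15, 3): e=[-4,0,20] → .  [on edge]
    (6,4)@(13, 9): e=[4,0,12] → .  [on edge]
    (5,5)@(11, 11): e=[0,16,0] → X  [on edge]
    (6,5)@(13, 11): e=[10,-8,14] → .
    (5,6)@(11, 13): e=[6,8,2] → X
    (6,6)@(13, 13): e=[16,-16,16] → .
    (5,7)@(11, 15): e=[12,0,4] → .  [on edge]
  covered (2 px):
    . . . . . . . . .
    . . . . . . . . .
    . . . . . . . . .
    . . . . . . . . .
    . . . . . . . . .
    . . . . . X . . .
    . . . . . X . . .
    . . . . . . . . .
    . . . . . . . . .
    . . . . . . . . .
T3:
  2·area = 28  (B↔C swapped to make it positive)
  edge (0, 14)→(14, 12): d=(14,-2) top-left  bias=+0
  edge (14, 12)→(14, 14): d=(0,2) right/bottom  bias=-1
  edge (14, 14)→(0, 14): d=(-14,0) right/bottom  bias=-1
    (3,6)@(7, 13): e=[0,14,14] → X  [on edge]
    (4,6)@(9, 13): e=[4,10,14] → X
    (5,6)@(11, 13): e=[8,6,14] → X
    (6,6)@(13, 13): e=[12,2,14] → X
    (7,6)@(15, 13): e=[16,-2,14] → .
    (3,7)@(7, 15): e=[28,14,-14] → .
    (4,7)@(9, 15): e=[32,10,-14] → .
    (5,7)@(11, 15): e=[36,6,-14] → .
    (6,7)@(13, 15): e=[40,2,-14] → .
  covered (4 px):
    . . . . . . . . .
    . . . . . . . . .
    . . . . . . . . .
    . . . . . . . . .
    . . . . . . . . .
    . . . . . . . . .
    . . . X X X X . .
    . . . . . . . . .
    . . . . . . . . .
    . . . . . . . . .
T4:
  2·area = 42
  edge (9, 7)→(18, 2): d=(9,-5) top-left  bias=+0
  edge (18, 2)→(12, 10): d=(-6,8) right/bottom  bias=-1
  edge (12, 10)→(9, 7): d=(-3,-3) top-left  bias=+0
    (1,0)@(3, 1): e=[-84,126,0] → .  [on edge]
    (2,1)@(5, 3): e=[-56,98,0] → .  [on edge]
    (8,1)@(17, 3): e=[4,2,36] → X
    (3,2)@(7, 5): e=[-28,70,0] → .  [on edge]
    (6,2)@(13, 5): e=[2,22,18] → X
    (7,2)@(15, 5): e=[12,6,24] → X
    (8,2)@(17, 5): e=[22,-10,30] → .
    (4,3)@(9, 7): e=[0,42,0] → X  [on edge]
    (5,3)@(11, 7): e=[10,26,6] → X
    (7,3)@(15, 7): e=[30,-6,18] → .
    (4,4)@(9, 9): e=[18,30,-6] → .
    (5,4)@(11, 9): e=[28,14,0] → X  [on edge]
    (6,5)@(13, 11): e=[56,-14,0] → .  [on edge]
    (7,6)@(15, 13): e=[84,-42,0] → .  [on edge]
    (8,7)@(17, 15): e=[112,-70,0] → .  [on edge]
  covered (7 px):
    . . . . . . . . .
    . . . . . . . . X
    . . . . . . X X .
    . . . . X X X . .
    . . . . . X . . .
    . . . . . . . . .
    . . . . . . . . .
    . . . . . . . . .
    . . . . . . . . .
    . . . . . . . . .

Result: [[3,6],[4,6],[5,6],[6,6]]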